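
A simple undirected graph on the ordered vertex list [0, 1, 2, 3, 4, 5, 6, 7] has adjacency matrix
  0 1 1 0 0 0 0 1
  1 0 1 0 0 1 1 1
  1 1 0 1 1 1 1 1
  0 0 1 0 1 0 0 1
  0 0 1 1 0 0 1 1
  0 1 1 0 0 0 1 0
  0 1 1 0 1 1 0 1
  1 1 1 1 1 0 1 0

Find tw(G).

A width-3 tree decomposition is:
Bags: B1 = {2, 4, 6, 7}  B2 = {1, 2, 6, 7}  B3 = {0, 1, 2, 7}  B4 = {2, 3, 4, 7}  B5 = {1, 2, 5, 6}
Tree: B1–B2, B2–B3, B1–B4, B2–B5
Each bag holds 4 vertices, so the decomposition has width 3, which upper-bounds the treewidth. Conversely, {1, 2, 5, 6} is a clique of size 4, and the vertices of any clique must share a bag in every tree decomposition; so some bag has ≥ 4 vertices and tw(G) ≥ 3. Combining the bounds, tw(G) = 3.

3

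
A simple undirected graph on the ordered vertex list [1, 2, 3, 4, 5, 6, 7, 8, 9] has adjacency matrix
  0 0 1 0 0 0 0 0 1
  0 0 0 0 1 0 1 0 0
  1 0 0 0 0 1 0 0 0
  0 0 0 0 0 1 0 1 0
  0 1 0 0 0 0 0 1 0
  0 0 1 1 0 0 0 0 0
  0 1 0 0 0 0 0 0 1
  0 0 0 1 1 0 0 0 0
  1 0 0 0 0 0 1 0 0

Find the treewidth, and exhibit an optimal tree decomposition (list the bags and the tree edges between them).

Treewidth 2.
One optimal decomposition is:
Bags: B1 = {1, 7, 9}  B2 = {1, 3, 7}  B3 = {3, 6, 7}  B4 = {4, 6, 7}  B5 = {4, 7, 8}  B6 = {5, 7, 8}  B7 = {2, 5, 7}
Tree: B1–B2, B2–B3, B3–B4, B4–B5, B5–B6, B6–B7

Every bag has size at most 3, so the width is 3 − 1 = 2 and tw(G) ≤ 2. For the lower bound, G contains the cycle 7–9–1–3–6–4–8–5–2–7, so G is not a forest; only forests have treewidth ≤ 1, hence tw(G) ≥ 2. The upper and lower bounds meet at 2, so that is the treewidth.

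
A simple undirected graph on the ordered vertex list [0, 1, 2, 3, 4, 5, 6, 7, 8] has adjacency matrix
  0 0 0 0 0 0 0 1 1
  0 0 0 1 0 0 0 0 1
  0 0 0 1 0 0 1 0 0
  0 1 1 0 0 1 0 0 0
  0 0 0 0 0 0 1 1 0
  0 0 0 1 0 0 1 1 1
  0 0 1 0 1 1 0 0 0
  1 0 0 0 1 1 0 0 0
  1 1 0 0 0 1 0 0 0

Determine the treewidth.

3

A width-3 tree decomposition is:
Bags: B1 = {0, 1, 3, 8}  B2 = {0, 3, 5, 8}  B3 = {0, 3, 5, 7}  B4 = {2, 3, 5, 7}  B5 = {2, 5, 6, 7}  B6 = {2, 4, 6, 7}
Tree: B1–B2, B2–B3, B3–B4, B4–B5, B5–B6
Each bag holds 4 vertices, so the decomposition has width 3, which upper-bounds the treewidth. For the lower bound: the 4 vertex sets {0,1,8}, {3}, {5}, {2,4,6,7} are disjoint, each induces a connected subgraph, and every pair is joined by at least one edge of G. Contracting each set to a single vertex therefore yields K_{4} as a minor, and since treewidth is minor-monotone, tw(G) ≥ tw(K_{4}) = 3. The upper and lower bounds meet at 3, so that is the treewidth.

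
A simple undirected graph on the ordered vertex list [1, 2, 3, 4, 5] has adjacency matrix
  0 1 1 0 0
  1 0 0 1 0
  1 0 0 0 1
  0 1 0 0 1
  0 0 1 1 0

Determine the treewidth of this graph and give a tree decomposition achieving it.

Treewidth 2.
Bags: B1 = {2, 4, 5}  B2 = {2, 3, 5}  B3 = {1, 2, 3}
Tree: B1–B2, B2–B3

Every bag has size at most 3, so the width is 3 − 1 = 2 and tw(G) ≤ 2. The edges 2–4–5–3–1–2 form a cycle, so G is not a tree and its treewidth is at least 2. Hence tw(G) = 2 exactly.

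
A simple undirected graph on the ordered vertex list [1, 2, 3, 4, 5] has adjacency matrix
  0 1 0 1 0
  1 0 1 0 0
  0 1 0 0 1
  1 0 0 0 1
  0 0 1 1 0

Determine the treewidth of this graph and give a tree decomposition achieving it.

Treewidth 2.
One such decomposition:
Bags: B1 = {1, 2, 3}  B2 = {1, 3, 5}  B3 = {1, 4, 5}
Tree: B1–B2, B2–B3

Every bag has size at most 3, so the width is 3 − 1 = 2 and tw(G) ≤ 2. For the lower bound, G contains the cycle 1–2–3–5–4–1, so G is not a forest; only forests have treewidth ≤ 1, hence tw(G) ≥ 2. Hence tw(G) = 2 exactly.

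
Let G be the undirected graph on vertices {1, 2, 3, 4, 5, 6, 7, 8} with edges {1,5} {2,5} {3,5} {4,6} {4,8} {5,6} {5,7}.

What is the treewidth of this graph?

1

A width-1 tree decomposition is:
Bags: B1 = {4, 6}  B2 = {5, 6}  B3 = {3, 5}  B4 = {2, 5}  B5 = {5, 7}  B6 = {4, 8}  B7 = {1, 5}
Tree: B1–B2, B2–B3, B2–B4, B3–B5, B1–B6, B4–B7
Every bag has size at most 2, so the width is 2 − 1 = 1 and tw(G) ≤ 1. G has an edge, so its treewidth is at least 1. Therefore the treewidth is 1.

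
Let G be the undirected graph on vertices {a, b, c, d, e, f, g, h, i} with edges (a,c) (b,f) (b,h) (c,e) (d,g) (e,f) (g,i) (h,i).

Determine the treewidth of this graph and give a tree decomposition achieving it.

Treewidth 1.
One optimal decomposition is:
Bags: B1 = {a, c}  B2 = {c, e}  B3 = {e, f}  B4 = {b, f}  B5 = {b, h}  B6 = {h, i}  B7 = {g, i}  B8 = {d, g}
Tree: B1–B2, B2–B3, B3–B4, B4–B5, B5–B6, B6–B7, B7–B8

Each bag holds 2 vertices, so the decomposition has width 1, which upper-bounds the treewidth. G has an edge, so its treewidth is at least 1. The upper and lower bounds meet at 1, so that is the treewidth.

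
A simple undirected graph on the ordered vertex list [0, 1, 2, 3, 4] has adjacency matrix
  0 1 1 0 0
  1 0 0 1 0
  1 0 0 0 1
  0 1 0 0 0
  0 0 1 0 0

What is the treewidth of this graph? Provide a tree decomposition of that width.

Treewidth 1.
One such decomposition:
Bags: B1 = {2, 4}  B2 = {0, 2}  B3 = {0, 1}  B4 = {1, 3}
Tree: B1–B2, B2–B3, B3–B4

The largest bag has 2 vertices, giving width 1; this decomposition certifies tw(G) ≤ 1. G has an edge, so its treewidth is at least 1. The upper and lower bounds meet at 1, so that is the treewidth.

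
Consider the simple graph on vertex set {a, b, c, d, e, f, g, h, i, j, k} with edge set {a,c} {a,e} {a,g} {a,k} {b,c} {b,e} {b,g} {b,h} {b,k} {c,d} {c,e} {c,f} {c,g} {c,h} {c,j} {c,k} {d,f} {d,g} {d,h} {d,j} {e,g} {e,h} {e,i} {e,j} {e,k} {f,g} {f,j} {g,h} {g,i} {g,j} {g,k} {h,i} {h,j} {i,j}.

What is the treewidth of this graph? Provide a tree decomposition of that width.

Treewidth 4.
Bags: B1 = {b, c, e, g, k}  B2 = {b, c, e, g, h}  B3 = {c, e, g, h, j}  B4 = {c, d, g, h, j}  B5 = {e, g, h, i, j}  B6 = {c, d, f, g, j}  B7 = {a, c, e, g, k}
Tree: B1–B2, B2–B3, B3–B4, B3–B5, B4–B6, B1–B7

Every bag has size at most 5, so the width is 5 − 1 = 4 and tw(G) ≤ 4. For the lower bound, the 5 vertices {c, d, g, h, j} are pairwise adjacent, and any tree decomposition puts a clique entirely inside one bag — forcing width ≥ 4. Hence tw(G) = 4 exactly.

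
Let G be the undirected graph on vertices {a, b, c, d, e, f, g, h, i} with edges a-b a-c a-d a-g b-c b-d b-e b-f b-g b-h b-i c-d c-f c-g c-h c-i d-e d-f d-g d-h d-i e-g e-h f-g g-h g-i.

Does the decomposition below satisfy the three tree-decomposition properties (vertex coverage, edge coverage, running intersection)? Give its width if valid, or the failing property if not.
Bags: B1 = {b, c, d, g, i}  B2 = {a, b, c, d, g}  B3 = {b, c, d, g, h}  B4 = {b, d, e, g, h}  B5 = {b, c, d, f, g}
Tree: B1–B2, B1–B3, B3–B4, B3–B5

Every vertex of G appears in some bag (union = {a, b, c, d, e, f, g, h, i}); every edge is covered by a bag; and for each vertex v the set of bags containing v is connected in the bag tree. The decomposition is therefore valid. The largest bag has 5 vertices, so the width is 4.

Yes; width 4.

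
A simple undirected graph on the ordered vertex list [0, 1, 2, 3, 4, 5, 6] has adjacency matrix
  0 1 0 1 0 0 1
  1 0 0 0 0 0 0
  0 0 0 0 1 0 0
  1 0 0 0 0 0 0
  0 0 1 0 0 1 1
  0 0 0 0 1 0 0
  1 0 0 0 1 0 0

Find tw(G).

1

A width-1 tree decomposition is:
Bags: B1 = {0, 6}  B2 = {0, 1}  B3 = {0, 3}  B4 = {4, 6}  B5 = {4, 5}  B6 = {2, 4}
Tree: B1–B2, B1–B3, B1–B4, B4–B5, B5–B6
Every bag has size at most 2, so the width is 2 − 1 = 1 and tw(G) ≤ 1. G has an edge, so its treewidth is at least 1. Combining the bounds, tw(G) = 1.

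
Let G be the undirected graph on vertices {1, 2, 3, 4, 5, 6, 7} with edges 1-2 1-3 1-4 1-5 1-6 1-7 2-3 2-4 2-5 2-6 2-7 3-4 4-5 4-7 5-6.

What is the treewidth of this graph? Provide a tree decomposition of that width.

The largest bag has 4 vertices, giving width 3; this decomposition certifies tw(G) ≤ 3. On the other hand G contains the 4-clique {1, 2, 3, 4}. A clique must lie in a single bag of any decomposition, so no decomposition can have width below 3. The upper and lower bounds meet at 3, so that is the treewidth.

Treewidth 3.
One such decomposition:
Bags: B1 = {1, 2, 4, 5}  B2 = {1, 2, 3, 4}  B3 = {1, 2, 4, 7}  B4 = {1, 2, 5, 6}
Tree: B1–B2, B2–B3, B1–B4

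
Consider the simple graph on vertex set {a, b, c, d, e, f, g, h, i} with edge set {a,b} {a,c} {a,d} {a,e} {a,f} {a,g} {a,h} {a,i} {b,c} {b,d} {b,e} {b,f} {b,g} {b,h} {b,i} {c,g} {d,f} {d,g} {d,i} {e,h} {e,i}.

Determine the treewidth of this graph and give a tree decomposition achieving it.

Treewidth 3.
Bags: B1 = {a, b, d, i}  B2 = {a, b, d, g}  B3 = {a, b, e, i}  B4 = {a, b, c, g}  B5 = {a, b, e, h}  B6 = {a, b, d, f}
Tree: B1–B2, B1–B3, B2–B4, B3–B5, B1–B6

Each bag holds 4 vertices, so the decomposition has width 3, which upper-bounds the treewidth. For the lower bound, the 4 vertices {a, b, d, g} are pairwise adjacent, and any tree decomposition puts a clique entirely inside one bag — forcing width ≥ 3. The upper and lower bounds meet at 3, so that is the treewidth.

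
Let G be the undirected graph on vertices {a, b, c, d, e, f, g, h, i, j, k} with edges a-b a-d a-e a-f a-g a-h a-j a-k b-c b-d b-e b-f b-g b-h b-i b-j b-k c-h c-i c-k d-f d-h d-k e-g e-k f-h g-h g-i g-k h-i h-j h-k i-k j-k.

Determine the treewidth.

4

A width-4 tree decomposition is:
Bags: B1 = {a, b, d, h, k}  B2 = {a, b, g, h, k}  B3 = {b, g, h, i, k}  B4 = {b, c, h, i, k}  B5 = {a, b, e, g, k}  B6 = {a, b, d, f, h}  B7 = {a, b, h, j, k}
Tree: B1–B2, B2–B3, B3–B4, B2–B5, B1–B6, B2–B7
Each bag holds 5 vertices, so the decomposition has width 4, which upper-bounds the treewidth. On the other hand G contains the 5-clique {a, b, e, g, k}. A clique must lie in a single bag of any decomposition, so no decomposition can have width below 4. The upper and lower bounds meet at 4, so that is the treewidth.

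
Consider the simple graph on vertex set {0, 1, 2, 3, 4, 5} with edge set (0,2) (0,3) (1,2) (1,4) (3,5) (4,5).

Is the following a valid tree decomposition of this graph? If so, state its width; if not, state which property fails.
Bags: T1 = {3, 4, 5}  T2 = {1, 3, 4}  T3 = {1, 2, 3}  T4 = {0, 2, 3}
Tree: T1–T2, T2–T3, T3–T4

Vertex coverage: the bags together contain {0, 1, 2, 3, 4, 5}, the full vertex set. Edge coverage: each edge of G has both endpoints in at least one bag. Running intersection: for every vertex, the bags containing it form a connected subtree. All three properties hold, so this is a valid tree decomposition of width max|bag| − 1 = 2, and hence tw(G) ≤ 2.

Yes; width 2.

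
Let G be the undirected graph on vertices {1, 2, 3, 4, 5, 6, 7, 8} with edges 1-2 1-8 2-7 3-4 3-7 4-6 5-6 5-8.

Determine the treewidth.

A width-2 tree decomposition is:
Bags: B1 = {2, 3, 7}  B2 = {1, 2, 3}  B3 = {1, 3, 8}  B4 = {3, 5, 8}  B5 = {3, 5, 6}  B6 = {3, 4, 6}
Tree: B1–B2, B2–B3, B3–B4, B4–B5, B5–B6
Each bag holds 3 vertices, so the decomposition has width 2, which upper-bounds the treewidth. For the lower bound, G contains the cycle 3–7–2–1–8–5–6–4–3, so G is not a forest; only forests have treewidth ≤ 1, hence tw(G) ≥ 2. Combining the bounds, tw(G) = 2.

2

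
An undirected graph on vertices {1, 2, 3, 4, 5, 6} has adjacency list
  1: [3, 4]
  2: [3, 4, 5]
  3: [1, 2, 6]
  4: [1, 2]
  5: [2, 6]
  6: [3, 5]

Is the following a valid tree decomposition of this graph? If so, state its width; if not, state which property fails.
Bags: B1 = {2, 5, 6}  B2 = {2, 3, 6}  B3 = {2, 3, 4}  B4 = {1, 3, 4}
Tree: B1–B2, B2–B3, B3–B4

Every vertex of G appears in some bag (union = {1, 2, 3, 4, 5, 6}); every edge is covered by a bag; and for each vertex v the set of bags containing v is connected in the bag tree. The decomposition is therefore valid. The largest bag has 3 vertices, so the width is 2.

Yes; width 2.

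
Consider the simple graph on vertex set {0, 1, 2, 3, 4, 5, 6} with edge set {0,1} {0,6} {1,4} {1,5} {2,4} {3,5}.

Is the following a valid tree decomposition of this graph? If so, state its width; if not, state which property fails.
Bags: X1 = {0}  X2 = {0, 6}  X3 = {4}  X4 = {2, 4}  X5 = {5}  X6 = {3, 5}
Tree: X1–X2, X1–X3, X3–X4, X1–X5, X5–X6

No — vertex 1 appears in no bag.

A tree decomposition must satisfy three properties: every vertex lies in some bag; for every edge, both endpoints lie together in some bag; and for every vertex, the bags containing it form a connected subtree. Here vertex 1 appears in no bag, so the decomposition is invalid.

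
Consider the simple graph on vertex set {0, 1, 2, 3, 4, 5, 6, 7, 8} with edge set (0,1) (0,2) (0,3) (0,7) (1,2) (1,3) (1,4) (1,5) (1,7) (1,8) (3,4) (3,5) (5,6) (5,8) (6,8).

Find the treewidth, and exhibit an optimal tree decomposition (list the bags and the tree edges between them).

Every bag has size at most 3, so the width is 3 − 1 = 2 and tw(G) ≤ 2. For the lower bound, the 3 vertices {0, 1, 2} are pairwise adjacent, and any tree decomposition puts a clique entirely inside one bag — forcing width ≥ 2. Hence tw(G) = 2 exactly.

Treewidth 2.
One such decomposition:
Bags: B1 = {0, 1, 7}  B2 = {0, 1, 3}  B3 = {1, 3, 5}  B4 = {1, 5, 8}  B5 = {1, 3, 4}  B6 = {0, 1, 2}  B7 = {5, 6, 8}
Tree: B1–B2, B2–B3, B3–B4, B2–B5, B1–B6, B4–B7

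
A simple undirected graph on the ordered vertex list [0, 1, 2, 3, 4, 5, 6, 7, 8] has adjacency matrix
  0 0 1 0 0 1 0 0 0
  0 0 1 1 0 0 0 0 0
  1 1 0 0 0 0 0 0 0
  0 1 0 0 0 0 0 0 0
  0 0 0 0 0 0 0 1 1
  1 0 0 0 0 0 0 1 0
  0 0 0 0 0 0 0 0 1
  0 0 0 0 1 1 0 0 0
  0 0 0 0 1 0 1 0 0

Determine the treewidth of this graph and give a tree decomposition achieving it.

Treewidth 1.
Bags: B1 = {1, 3}  B2 = {1, 2}  B3 = {0, 2}  B4 = {0, 5}  B5 = {5, 7}  B6 = {4, 7}  B7 = {4, 8}  B8 = {6, 8}
Tree: B1–B2, B2–B3, B3–B4, B4–B5, B5–B6, B6–B7, B7–B8

Each bag holds 2 vertices, so the decomposition has width 1, which upper-bounds the treewidth. G has an edge, so its treewidth is at least 1. Hence tw(G) = 1 exactly.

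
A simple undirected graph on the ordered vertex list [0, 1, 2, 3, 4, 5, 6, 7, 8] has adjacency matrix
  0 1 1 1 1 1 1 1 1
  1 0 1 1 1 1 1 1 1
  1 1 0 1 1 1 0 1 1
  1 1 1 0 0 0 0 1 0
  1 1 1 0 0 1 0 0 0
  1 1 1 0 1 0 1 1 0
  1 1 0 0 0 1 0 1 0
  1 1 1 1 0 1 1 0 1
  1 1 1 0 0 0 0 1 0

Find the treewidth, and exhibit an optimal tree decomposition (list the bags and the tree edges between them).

Treewidth 4.
One such decomposition:
Bags: B1 = {0, 1, 5, 6, 7}  B2 = {0, 1, 2, 5, 7}  B3 = {0, 1, 2, 3, 7}  B4 = {0, 1, 2, 7, 8}  B5 = {0, 1, 2, 4, 5}
Tree: B1–B2, B2–B3, B2–B4, B2–B5

Every bag has size at most 5, so the width is 5 − 1 = 4 and tw(G) ≤ 4. On the other hand G contains the 5-clique {0, 1, 2, 4, 5}. A clique must lie in a single bag of any decomposition, so no decomposition can have width below 4. Hence tw(G) = 4 exactly.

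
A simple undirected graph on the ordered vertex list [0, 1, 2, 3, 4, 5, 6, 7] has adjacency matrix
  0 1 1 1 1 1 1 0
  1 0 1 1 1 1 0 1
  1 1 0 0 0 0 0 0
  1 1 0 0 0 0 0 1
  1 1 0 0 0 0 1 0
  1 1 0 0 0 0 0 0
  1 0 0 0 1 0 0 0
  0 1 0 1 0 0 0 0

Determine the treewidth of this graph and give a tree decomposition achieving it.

Treewidth 2.
One such decomposition:
Bags: B1 = {0, 1, 3}  B2 = {0, 1, 4}  B3 = {0, 1, 2}  B4 = {0, 4, 6}  B5 = {0, 1, 5}  B6 = {1, 3, 7}
Tree: B1–B2, B1–B3, B2–B4, B3–B5, B1–B6

Each bag holds 3 vertices, so the decomposition has width 2, which upper-bounds the treewidth. For the lower bound, the 3 vertices {0, 1, 2} are pairwise adjacent, and any tree decomposition puts a clique entirely inside one bag — forcing width ≥ 2. The upper and lower bounds meet at 2, so that is the treewidth.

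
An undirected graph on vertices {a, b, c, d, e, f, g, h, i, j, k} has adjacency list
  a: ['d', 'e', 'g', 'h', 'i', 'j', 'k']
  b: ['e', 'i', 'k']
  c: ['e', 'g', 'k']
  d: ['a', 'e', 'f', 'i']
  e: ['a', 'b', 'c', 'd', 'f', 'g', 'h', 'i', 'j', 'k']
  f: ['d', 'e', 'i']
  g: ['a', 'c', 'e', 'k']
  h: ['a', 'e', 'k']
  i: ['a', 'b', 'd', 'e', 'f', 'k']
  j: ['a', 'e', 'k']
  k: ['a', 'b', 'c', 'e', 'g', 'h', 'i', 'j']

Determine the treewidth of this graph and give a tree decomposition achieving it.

The largest bag has 4 vertices, giving width 3; this decomposition certifies tw(G) ≤ 3. For the lower bound, the 4 vertices {d, e, f, i} are pairwise adjacent, and any tree decomposition puts a clique entirely inside one bag — forcing width ≥ 3. Combining the bounds, tw(G) = 3.

Treewidth 3.
One such decomposition:
Bags: B1 = {a, e, g, k}  B2 = {a, e, i, k}  B3 = {b, e, i, k}  B4 = {a, d, e, i}  B5 = {a, e, h, k}  B6 = {d, e, f, i}  B7 = {c, e, g, k}  B8 = {a, e, j, k}
Tree: B1–B2, B2–B3, B2–B4, B2–B5, B4–B6, B1–B7, B5–B8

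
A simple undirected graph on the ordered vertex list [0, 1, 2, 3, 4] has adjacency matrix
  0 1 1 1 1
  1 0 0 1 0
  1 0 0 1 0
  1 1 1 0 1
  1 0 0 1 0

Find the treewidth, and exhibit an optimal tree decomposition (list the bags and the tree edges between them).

Treewidth 2.
Bags: B1 = {0, 1, 3}  B2 = {0, 3, 4}  B3 = {0, 2, 3}
Tree: B1–B2, B1–B3

The largest bag has 3 vertices, giving width 2; this decomposition certifies tw(G) ≤ 2. Conversely, {0, 1, 3} is a clique of size 3, and the vertices of any clique must share a bag in every tree decomposition; so some bag has ≥ 3 vertices and tw(G) ≥ 2. The upper and lower bounds meet at 2, so that is the treewidth.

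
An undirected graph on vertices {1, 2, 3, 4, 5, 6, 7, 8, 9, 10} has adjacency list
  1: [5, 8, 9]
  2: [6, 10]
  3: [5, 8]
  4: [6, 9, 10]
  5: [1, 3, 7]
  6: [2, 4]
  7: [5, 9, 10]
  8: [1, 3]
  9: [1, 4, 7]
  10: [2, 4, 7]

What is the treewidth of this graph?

A width-2 tree decomposition is:
Bags: B1 = {2, 4, 6}  B2 = {2, 4, 10}  B3 = {4, 9, 10}  B4 = {7, 9, 10}  B5 = {1, 7, 9}  B6 = {1, 5, 7}  B7 = {1, 5, 8}  B8 = {3, 5, 8}
Tree: B1–B2, B2–B3, B3–B4, B4–B5, B5–B6, B6–B7, B7–B8
Every bag has size at most 3, so the width is 3 − 1 = 2 and tw(G) ≤ 2. Since 6–2–10–4–6 is a cycle in G, G is not acyclic. Forests are exactly the graphs of treewidth ≤ 1, so tw(G) ≥ 2. Therefore the treewidth is 2.

2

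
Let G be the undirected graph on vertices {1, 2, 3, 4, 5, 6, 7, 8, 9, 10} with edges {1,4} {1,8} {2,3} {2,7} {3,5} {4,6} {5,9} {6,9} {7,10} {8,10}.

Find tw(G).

2

A width-2 tree decomposition is:
Bags: B1 = {2, 7, 10}  B2 = {2, 3, 10}  B3 = {3, 5, 10}  B4 = {5, 9, 10}  B5 = {6, 9, 10}  B6 = {4, 6, 10}  B7 = {1, 4, 10}  B8 = {1, 8, 10}
Tree: B1–B2, B2–B3, B3–B4, B4–B5, B5–B6, B6–B7, B7–B8
Every bag has size at most 3, so the width is 3 − 1 = 2 and tw(G) ≤ 2. For the lower bound, G contains the cycle 10–7–2–3–5–9–6–4–1–8–10, so G is not a forest; only forests have treewidth ≤ 1, hence tw(G) ≥ 2. The upper and lower bounds meet at 2, so that is the treewidth.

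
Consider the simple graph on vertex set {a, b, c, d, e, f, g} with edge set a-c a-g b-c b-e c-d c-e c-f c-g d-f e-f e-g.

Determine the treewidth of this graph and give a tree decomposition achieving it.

Treewidth 2.
Bags: B1 = {b, c, e}  B2 = {c, e, f}  B3 = {c, d, f}  B4 = {c, e, g}  B5 = {a, c, g}
Tree: B1–B2, B2–B3, B2–B4, B4–B5

The largest bag has 3 vertices, giving width 2; this decomposition certifies tw(G) ≤ 2. On the other hand G contains the 3-clique {c, d, f}. A clique must lie in a single bag of any decomposition, so no decomposition can have width below 2. Hence tw(G) = 2 exactly.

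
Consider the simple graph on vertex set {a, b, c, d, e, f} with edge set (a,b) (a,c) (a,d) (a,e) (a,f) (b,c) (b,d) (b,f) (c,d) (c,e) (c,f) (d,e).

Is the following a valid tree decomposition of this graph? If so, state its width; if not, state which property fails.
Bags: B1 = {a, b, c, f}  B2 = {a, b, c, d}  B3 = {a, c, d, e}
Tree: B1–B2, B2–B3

Checking the three conditions: (i) the bags cover all of {a, b, c, d, e, f}; (ii) for each edge, some bag contains both endpoints; (iii) the bags containing any fixed vertex form a subtree. All hold, so the decomposition is valid with width 4 − 1 = 3.

Yes; width 3.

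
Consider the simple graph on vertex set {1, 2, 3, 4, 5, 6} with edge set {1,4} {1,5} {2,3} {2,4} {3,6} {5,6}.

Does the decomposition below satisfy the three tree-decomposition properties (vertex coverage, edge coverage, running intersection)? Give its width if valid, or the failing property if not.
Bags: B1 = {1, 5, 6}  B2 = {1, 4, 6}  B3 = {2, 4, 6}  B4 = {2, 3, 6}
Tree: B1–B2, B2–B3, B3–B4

Yes; width 2.

Vertex coverage: the bags together contain {1, 2, 3, 4, 5, 6}, the full vertex set. Edge coverage: each edge of G has both endpoints in at least one bag. Running intersection: for every vertex, the bags containing it form a connected subtree. All three properties hold, so this is a valid tree decomposition of width max|bag| − 1 = 2, and hence tw(G) ≤ 2.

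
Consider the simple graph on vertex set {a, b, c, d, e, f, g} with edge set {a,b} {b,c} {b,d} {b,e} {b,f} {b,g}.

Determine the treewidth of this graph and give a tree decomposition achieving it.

The largest bag has 2 vertices, giving width 1; this decomposition certifies tw(G) ≤ 1. Since G has at least one edge (e.g. b–a), it is not an edgeless graph, so tw(G) ≥ 1. Therefore the treewidth is 1.

Treewidth 1.
One such decomposition:
Bags: B1 = {a, b}  B2 = {b, d}  B3 = {b, f}  B4 = {b, c}  B5 = {b, e}  B6 = {b, g}
Tree: B1–B2, B1–B3, B3–B4, B1–B5, B1–B6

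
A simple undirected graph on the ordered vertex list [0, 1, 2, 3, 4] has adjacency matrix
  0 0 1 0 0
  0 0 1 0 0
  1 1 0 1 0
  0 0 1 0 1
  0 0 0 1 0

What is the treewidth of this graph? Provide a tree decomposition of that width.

Treewidth 1.
One such decomposition:
Bags: B1 = {1, 2}  B2 = {2, 3}  B3 = {3, 4}  B4 = {0, 2}
Tree: B1–B2, B2–B3, B1–B4

The largest bag has 2 vertices, giving width 1; this decomposition certifies tw(G) ≤ 1. Any graph with an edge has treewidth ≥ 1, and G has the edge 1–2. Therefore the treewidth is 1.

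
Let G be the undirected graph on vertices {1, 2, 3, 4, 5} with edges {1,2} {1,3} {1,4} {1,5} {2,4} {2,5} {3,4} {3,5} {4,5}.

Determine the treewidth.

A width-3 tree decomposition is:
Bags: B1 = {1, 3, 4, 5}  B2 = {1, 2, 4, 5}
Tree: B1–B2
Every bag has size at most 4, so the width is 4 − 1 = 3 and tw(G) ≤ 3. Conversely, {1, 2, 4, 5} is a clique of size 4, and the vertices of any clique must share a bag in every tree decomposition; so some bag has ≥ 4 vertices and tw(G) ≥ 3. Therefore the treewidth is 3.

3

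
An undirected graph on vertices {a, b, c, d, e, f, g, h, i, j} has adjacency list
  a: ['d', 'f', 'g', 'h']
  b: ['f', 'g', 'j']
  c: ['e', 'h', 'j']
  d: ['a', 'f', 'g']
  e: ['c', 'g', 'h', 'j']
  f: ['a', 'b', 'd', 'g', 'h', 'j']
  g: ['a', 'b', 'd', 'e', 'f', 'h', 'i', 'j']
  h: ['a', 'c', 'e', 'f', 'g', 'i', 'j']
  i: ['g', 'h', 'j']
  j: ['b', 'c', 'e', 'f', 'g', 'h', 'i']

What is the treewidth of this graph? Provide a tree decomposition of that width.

Every bag has size at most 4, so the width is 4 − 1 = 3 and tw(G) ≤ 3. Conversely, {e, g, h, j} is a clique of size 4, and the vertices of any clique must share a bag in every tree decomposition; so some bag has ≥ 4 vertices and tw(G) ≥ 3. Therefore the treewidth is 3.

Treewidth 3.
Bags: B1 = {a, f, g, h}  B2 = {f, g, h, j}  B3 = {a, d, f, g}  B4 = {e, g, h, j}  B5 = {b, f, g, j}  B6 = {c, e, h, j}  B7 = {g, h, i, j}
Tree: B1–B2, B1–B3, B2–B4, B2–B5, B4–B6, B2–B7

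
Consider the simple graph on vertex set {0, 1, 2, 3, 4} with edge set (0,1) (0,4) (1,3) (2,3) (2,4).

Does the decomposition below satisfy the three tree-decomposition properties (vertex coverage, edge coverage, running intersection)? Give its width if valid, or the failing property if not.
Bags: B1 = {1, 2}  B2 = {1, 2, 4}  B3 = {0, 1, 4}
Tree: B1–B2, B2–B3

No — vertex 3 appears in no bag.

A tree decomposition must satisfy three properties: every vertex lies in some bag; for every edge, both endpoints lie together in some bag; and for every vertex, the bags containing it form a connected subtree. Here vertex 3 appears in no bag, so the decomposition is invalid.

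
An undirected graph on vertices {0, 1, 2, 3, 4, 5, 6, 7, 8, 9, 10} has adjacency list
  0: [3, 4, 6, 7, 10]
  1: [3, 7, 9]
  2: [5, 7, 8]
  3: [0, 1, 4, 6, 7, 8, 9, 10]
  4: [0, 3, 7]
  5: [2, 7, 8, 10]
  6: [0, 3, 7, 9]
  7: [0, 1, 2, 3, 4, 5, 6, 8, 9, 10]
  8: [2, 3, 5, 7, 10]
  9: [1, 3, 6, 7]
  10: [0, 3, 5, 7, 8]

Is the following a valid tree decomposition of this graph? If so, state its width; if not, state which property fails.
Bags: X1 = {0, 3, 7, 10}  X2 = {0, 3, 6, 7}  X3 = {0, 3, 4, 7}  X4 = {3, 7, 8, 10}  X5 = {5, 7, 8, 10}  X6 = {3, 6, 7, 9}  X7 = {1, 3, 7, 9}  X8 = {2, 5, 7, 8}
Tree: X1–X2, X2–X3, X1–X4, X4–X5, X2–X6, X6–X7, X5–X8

Yes; width 3.

Checking the three conditions: (i) the bags cover all of {0, 1, 2, 3, 4, 5, 6, 7, 8, 9, 10}; (ii) for each edge, some bag contains both endpoints; (iii) the bags containing any fixed vertex form a subtree. All hold, so the decomposition is valid with width 4 − 1 = 3.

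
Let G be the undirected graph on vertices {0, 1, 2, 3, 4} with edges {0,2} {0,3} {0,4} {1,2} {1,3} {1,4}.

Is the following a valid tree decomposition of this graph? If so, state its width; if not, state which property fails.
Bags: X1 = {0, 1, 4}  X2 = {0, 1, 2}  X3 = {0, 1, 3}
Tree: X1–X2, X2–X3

Every vertex of G appears in some bag (union = {0, 1, 2, 3, 4}); every edge is covered by a bag; and for each vertex v the set of bags containing v is connected in the bag tree. The decomposition is therefore valid. The largest bag has 3 vertices, so the width is 2.

Yes; width 2.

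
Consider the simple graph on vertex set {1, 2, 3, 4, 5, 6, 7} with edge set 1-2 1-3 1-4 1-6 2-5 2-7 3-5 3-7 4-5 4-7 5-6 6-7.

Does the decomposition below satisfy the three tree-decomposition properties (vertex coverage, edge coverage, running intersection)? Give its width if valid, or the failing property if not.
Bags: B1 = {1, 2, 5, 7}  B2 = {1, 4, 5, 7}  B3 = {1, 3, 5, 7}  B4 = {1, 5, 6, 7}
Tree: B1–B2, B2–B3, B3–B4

Yes; width 3.

Every vertex of G appears in some bag (union = {1, 2, 3, 4, 5, 6, 7}); every edge is covered by a bag; and for each vertex v the set of bags containing v is connected in the bag tree. The decomposition is therefore valid. The largest bag has 4 vertices, so the width is 3.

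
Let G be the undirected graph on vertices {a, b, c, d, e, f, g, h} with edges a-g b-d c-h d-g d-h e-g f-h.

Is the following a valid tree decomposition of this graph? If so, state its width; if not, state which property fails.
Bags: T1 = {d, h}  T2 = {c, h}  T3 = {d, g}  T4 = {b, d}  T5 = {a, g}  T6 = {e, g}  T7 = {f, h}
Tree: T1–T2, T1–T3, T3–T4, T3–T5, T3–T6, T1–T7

Every vertex of G appears in some bag (union = {a, b, c, d, e, f, g, h}); every edge is covered by a bag; and for each vertex v the set of bags containing v is connected in the bag tree. The decomposition is therefore valid. The largest bag has 2 vertices, so the width is 1.

Yes; width 1.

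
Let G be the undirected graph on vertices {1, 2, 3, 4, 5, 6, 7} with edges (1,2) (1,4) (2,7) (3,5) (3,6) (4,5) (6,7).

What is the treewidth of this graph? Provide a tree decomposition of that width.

Each bag holds 3 vertices, so the decomposition has width 2, which upper-bounds the treewidth. For the lower bound, G contains the cycle 6–3–5–4–1–2–7–6, so G is not a forest; only forests have treewidth ≤ 1, hence tw(G) ≥ 2. The upper and lower bounds meet at 2, so that is the treewidth.

Treewidth 2.
One such decomposition:
Bags: B1 = {3, 5, 6}  B2 = {4, 5, 6}  B3 = {1, 4, 6}  B4 = {1, 2, 6}  B5 = {2, 6, 7}
Tree: B1–B2, B2–B3, B3–B4, B4–B5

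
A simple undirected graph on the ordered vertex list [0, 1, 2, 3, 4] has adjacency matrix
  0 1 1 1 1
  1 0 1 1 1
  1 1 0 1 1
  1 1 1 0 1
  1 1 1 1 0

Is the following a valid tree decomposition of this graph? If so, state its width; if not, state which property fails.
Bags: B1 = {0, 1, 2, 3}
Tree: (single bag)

A tree decomposition must satisfy three properties: every vertex lies in some bag; for every edge, both endpoints lie together in some bag; and for every vertex, the bags containing it form a connected subtree. Here vertex 4 appears in no bag, so the decomposition is invalid.

No — vertex 4 appears in no bag.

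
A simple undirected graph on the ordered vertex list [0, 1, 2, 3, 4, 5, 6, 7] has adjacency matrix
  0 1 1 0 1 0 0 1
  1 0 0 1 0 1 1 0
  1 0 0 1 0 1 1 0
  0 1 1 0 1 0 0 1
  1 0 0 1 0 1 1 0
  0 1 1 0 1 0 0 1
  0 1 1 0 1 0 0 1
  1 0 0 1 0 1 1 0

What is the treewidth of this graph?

4

A width-4 tree decomposition is:
Bags: B1 = {0, 3, 5, 6, 7}  B2 = {0, 1, 3, 5, 6}  B3 = {0, 3, 4, 5, 6}  B4 = {0, 2, 3, 5, 6}
Tree: B1–B2, B2–B3, B3–B4
The largest bag has 5 vertices, giving width 4; this decomposition certifies tw(G) ≤ 4. For the lower bound: the 5 vertex sets {3,7}, {1,5}, {0,4}, {6}, {2} are disjoint, each induces a connected subgraph, and every pair is joined by at least one edge of G. Contracting each set to a single vertex therefore yields K_{5} as a minor, and since treewidth is minor-monotone, tw(G) ≥ tw(K_{5}) = 4. The upper and lower bounds meet at 4, so that is the treewidth.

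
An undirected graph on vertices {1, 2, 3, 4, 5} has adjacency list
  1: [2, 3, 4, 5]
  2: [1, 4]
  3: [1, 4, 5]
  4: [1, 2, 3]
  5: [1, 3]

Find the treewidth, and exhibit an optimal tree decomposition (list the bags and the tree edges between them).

The largest bag has 3 vertices, giving width 2; this decomposition certifies tw(G) ≤ 2. Conversely, {1, 2, 4} is a clique of size 3, and the vertices of any clique must share a bag in every tree decomposition; so some bag has ≥ 3 vertices and tw(G) ≥ 2. The upper and lower bounds meet at 2, so that is the treewidth.

Treewidth 2.
One optimal decomposition is:
Bags: B1 = {1, 3, 4}  B2 = {1, 3, 5}  B3 = {1, 2, 4}
Tree: B1–B2, B1–B3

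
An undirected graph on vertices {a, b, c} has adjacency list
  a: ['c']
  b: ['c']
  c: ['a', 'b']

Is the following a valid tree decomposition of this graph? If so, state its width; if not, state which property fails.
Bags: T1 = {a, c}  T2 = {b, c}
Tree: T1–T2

Checking the three conditions: (i) the bags cover all of {a, b, c}; (ii) for each edge, some bag contains both endpoints; (iii) the bags containing any fixed vertex form a subtree. All hold, so the decomposition is valid with width 2 − 1 = 1.

Yes; width 1.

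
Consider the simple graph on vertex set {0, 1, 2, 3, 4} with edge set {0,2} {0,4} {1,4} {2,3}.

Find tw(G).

1

A width-1 tree decomposition is:
Bags: B1 = {2, 3}  B2 = {0, 2}  B3 = {0, 4}  B4 = {1, 4}
Tree: B1–B2, B2–B3, B3–B4
The largest bag has 2 vertices, giving width 1; this decomposition certifies tw(G) ≤ 1. Since G has at least one edge (e.g. 3–2), it is not an edgeless graph, so tw(G) ≥ 1. Hence tw(G) = 1 exactly.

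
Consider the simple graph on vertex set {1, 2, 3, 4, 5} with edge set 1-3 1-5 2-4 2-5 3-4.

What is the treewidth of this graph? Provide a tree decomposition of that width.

The largest bag has 3 vertices, giving width 2; this decomposition certifies tw(G) ≤ 2. Since 1–5–2–4–3–1 is a cycle in G, G is not acyclic. Forests are exactly the graphs of treewidth ≤ 1, so tw(G) ≥ 2. The upper and lower bounds meet at 2, so that is the treewidth.

Treewidth 2.
One optimal decomposition is:
Bags: B1 = {1, 2, 5}  B2 = {1, 2, 4}  B3 = {1, 3, 4}
Tree: B1–B2, B2–B3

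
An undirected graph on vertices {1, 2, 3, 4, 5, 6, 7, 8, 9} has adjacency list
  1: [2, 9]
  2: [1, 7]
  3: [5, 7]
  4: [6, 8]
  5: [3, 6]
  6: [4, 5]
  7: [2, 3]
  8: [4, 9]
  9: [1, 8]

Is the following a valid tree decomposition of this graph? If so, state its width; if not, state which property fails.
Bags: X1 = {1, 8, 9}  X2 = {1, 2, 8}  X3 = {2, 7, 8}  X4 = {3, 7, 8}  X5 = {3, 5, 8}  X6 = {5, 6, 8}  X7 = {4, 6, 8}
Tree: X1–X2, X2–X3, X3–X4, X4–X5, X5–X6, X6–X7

Checking the three conditions: (i) the bags cover all of {1, 2, 3, 4, 5, 6, 7, 8, 9}; (ii) for each edge, some bag contains both endpoints; (iii) the bags containing any fixed vertex form a subtree. All hold, so the decomposition is valid with width 3 − 1 = 2.

Yes; width 2.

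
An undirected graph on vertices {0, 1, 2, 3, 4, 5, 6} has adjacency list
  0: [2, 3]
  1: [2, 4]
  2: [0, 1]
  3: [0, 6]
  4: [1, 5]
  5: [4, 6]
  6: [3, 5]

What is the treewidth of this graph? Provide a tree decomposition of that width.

Every bag has size at most 3, so the width is 3 − 1 = 2 and tw(G) ≤ 2. The edges 0–2–1–4–5–6–3–0 form a cycle, so G is not a tree and its treewidth is at least 2. Therefore the treewidth is 2.

Treewidth 2.
One optimal decomposition is:
Bags: B1 = {0, 1, 2}  B2 = {0, 1, 4}  B3 = {0, 4, 5}  B4 = {0, 5, 6}  B5 = {0, 3, 6}
Tree: B1–B2, B2–B3, B3–B4, B4–B5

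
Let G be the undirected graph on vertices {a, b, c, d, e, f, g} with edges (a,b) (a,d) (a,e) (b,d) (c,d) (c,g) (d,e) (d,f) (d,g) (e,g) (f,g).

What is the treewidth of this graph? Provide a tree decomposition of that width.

Treewidth 2.
One optimal decomposition is:
Bags: B1 = {a, d, e}  B2 = {d, e, g}  B3 = {d, f, g}  B4 = {a, b, d}  B5 = {c, d, g}
Tree: B1–B2, B2–B3, B1–B4, B2–B5

The largest bag has 3 vertices, giving width 2; this decomposition certifies tw(G) ≤ 2. On the other hand G contains the 3-clique {d, e, g}. A clique must lie in a single bag of any decomposition, so no decomposition can have width below 2. Therefore the treewidth is 2.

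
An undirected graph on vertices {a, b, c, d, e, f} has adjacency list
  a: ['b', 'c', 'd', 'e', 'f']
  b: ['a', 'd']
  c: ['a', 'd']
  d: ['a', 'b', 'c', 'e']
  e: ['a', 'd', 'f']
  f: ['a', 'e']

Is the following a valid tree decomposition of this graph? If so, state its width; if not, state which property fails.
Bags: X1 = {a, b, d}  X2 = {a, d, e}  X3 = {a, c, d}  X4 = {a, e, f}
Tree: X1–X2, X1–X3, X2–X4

Yes; width 2.

Every vertex of G appears in some bag (union = {a, b, c, d, e, f}); every edge is covered by a bag; and for each vertex v the set of bags containing v is connected in the bag tree. The decomposition is therefore valid. The largest bag has 3 vertices, so the width is 2.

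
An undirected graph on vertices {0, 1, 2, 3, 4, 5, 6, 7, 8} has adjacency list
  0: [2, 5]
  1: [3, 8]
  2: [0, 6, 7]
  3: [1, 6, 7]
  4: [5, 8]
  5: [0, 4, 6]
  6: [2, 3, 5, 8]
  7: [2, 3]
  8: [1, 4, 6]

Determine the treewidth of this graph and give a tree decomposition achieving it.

Every bag has size at most 4, so the width is 4 − 1 = 3 and tw(G) ≤ 3. For the lower bound: the 4 vertex sets {1,3,7}, {8}, {6}, {0,2,4,5} are disjoint, each induces a connected subgraph, and every pair is joined by at least one edge of G. Contracting each set to a single vertex therefore yields K_{4} as a minor, and since treewidth is minor-monotone, tw(G) ≥ tw(K_{4}) = 3. The upper and lower bounds meet at 3, so that is the treewidth.

Treewidth 3.
One optimal decomposition is:
Bags: B1 = {1, 3, 7, 8}  B2 = {3, 6, 7, 8}  B3 = {2, 6, 7, 8}  B4 = {2, 4, 6, 8}  B5 = {2, 4, 5, 6}  B6 = {0, 2, 4, 5}
Tree: B1–B2, B2–B3, B3–B4, B4–B5, B5–B6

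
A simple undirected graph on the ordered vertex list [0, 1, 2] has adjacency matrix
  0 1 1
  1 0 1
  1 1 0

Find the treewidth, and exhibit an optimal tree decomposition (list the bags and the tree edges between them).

Treewidth 2.
Bags: B1 = {0, 1, 2}
Tree: (single bag)

With just one bag of size 3, the width is 3 − 1 = 2, so tw(G) ≤ 2. On the other hand G contains the 3-clique {0, 1, 2}. A clique must lie in a single bag of any decomposition, so no decomposition can have width below 2. Hence tw(G) = 2 exactly.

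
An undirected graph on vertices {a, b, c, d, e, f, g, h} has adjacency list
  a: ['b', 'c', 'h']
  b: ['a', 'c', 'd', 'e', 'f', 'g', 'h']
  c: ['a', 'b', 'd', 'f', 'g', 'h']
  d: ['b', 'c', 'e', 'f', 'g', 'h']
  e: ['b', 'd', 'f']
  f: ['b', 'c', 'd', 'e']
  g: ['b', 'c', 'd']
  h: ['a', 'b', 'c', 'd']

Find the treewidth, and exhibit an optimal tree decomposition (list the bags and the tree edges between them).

Treewidth 3.
One optimal decomposition is:
Bags: B1 = {b, d, e, f}  B2 = {b, c, d, f}  B3 = {b, c, d, g}  B4 = {b, c, d, h}  B5 = {a, b, c, h}
Tree: B1–B2, B2–B3, B2–B4, B4–B5

Each bag holds 4 vertices, so the decomposition has width 3, which upper-bounds the treewidth. On the other hand G contains the 4-clique {b, d, e, f}. A clique must lie in a single bag of any decomposition, so no decomposition can have width below 3. The upper and lower bounds meet at 3, so that is the treewidth.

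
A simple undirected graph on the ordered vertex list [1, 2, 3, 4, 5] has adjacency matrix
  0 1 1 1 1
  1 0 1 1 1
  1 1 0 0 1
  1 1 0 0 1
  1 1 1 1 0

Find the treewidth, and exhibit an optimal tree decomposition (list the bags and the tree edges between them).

Every bag has size at most 4, so the width is 4 − 1 = 3 and tw(G) ≤ 3. Conversely, {1, 2, 3, 5} is a clique of size 4, and the vertices of any clique must share a bag in every tree decomposition; so some bag has ≥ 4 vertices and tw(G) ≥ 3. Hence tw(G) = 3 exactly.

Treewidth 3.
One such decomposition:
Bags: B1 = {1, 2, 3, 5}  B2 = {1, 2, 4, 5}
Tree: B1–B2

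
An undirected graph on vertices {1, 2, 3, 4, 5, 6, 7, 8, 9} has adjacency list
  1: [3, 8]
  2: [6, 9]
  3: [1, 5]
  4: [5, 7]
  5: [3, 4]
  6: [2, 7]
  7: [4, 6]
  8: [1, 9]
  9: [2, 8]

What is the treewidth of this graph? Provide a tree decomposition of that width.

Treewidth 2.
One such decomposition:
Bags: B1 = {3, 4, 5}  B2 = {3, 4, 7}  B3 = {3, 6, 7}  B4 = {2, 3, 6}  B5 = {2, 3, 9}  B6 = {3, 8, 9}  B7 = {1, 3, 8}
Tree: B1–B2, B2–B3, B3–B4, B4–B5, B5–B6, B6–B7

The largest bag has 3 vertices, giving width 2; this decomposition certifies tw(G) ≤ 2. The edges 3–5–4–7–6–2–9–8–1–3 form a cycle, so G is not a tree and its treewidth is at least 2. Combining the bounds, tw(G) = 2.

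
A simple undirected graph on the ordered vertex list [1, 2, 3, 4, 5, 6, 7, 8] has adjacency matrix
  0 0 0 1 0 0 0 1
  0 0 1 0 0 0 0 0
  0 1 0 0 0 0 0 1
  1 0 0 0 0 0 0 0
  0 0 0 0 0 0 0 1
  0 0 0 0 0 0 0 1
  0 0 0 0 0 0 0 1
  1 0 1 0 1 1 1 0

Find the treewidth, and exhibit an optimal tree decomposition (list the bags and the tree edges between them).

Treewidth 1.
One optimal decomposition is:
Bags: B1 = {3, 8}  B2 = {2, 3}  B3 = {1, 8}  B4 = {5, 8}  B5 = {1, 4}  B6 = {6, 8}  B7 = {7, 8}
Tree: B1–B2, B1–B3, B1–B4, B3–B5, B3–B6, B1–B7

The largest bag has 2 vertices, giving width 1; this decomposition certifies tw(G) ≤ 1. Any graph with an edge has treewidth ≥ 1, and G has the edge 8–3. Therefore the treewidth is 1.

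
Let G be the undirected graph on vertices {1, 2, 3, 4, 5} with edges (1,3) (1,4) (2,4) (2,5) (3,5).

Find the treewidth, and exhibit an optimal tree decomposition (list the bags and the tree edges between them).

Treewidth 2.
One optimal decomposition is:
Bags: B1 = {2, 3, 5}  B2 = {1, 2, 3}  B3 = {1, 2, 4}
Tree: B1–B2, B2–B3

The largest bag has 3 vertices, giving width 2; this decomposition certifies tw(G) ≤ 2. For the lower bound, G contains the cycle 2–5–3–1–4–2, so G is not a forest; only forests have treewidth ≤ 1, hence tw(G) ≥ 2. The upper and lower bounds meet at 2, so that is the treewidth.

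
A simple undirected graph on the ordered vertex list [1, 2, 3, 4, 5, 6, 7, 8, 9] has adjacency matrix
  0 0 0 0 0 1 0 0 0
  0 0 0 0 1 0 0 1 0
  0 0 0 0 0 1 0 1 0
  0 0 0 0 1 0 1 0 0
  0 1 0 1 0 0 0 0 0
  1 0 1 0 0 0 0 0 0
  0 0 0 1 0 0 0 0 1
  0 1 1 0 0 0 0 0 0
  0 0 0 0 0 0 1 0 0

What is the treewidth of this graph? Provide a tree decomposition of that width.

Treewidth 1.
One optimal decomposition is:
Bags: B1 = {7, 9}  B2 = {4, 7}  B3 = {4, 5}  B4 = {2, 5}  B5 = {2, 8}  B6 = {3, 8}  B7 = {3, 6}  B8 = {1, 6}
Tree: B1–B2, B2–B3, B3–B4, B4–B5, B5–B6, B6–B7, B7–B8

Every bag has size at most 2, so the width is 2 − 1 = 1 and tw(G) ≤ 1. Since G has at least one edge (e.g. 9–7), it is not an edgeless graph, so tw(G) ≥ 1. Therefore the treewidth is 1.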